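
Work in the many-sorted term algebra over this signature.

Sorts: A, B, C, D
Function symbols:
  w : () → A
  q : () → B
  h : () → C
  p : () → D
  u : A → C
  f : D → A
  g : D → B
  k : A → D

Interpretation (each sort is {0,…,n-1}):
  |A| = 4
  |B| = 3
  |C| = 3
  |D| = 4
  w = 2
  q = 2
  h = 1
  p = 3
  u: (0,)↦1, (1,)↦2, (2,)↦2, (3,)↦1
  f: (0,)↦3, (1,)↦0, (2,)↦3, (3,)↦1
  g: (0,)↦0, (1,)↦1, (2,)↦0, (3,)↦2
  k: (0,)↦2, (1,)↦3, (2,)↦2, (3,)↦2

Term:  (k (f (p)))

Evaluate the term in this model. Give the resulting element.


value = 3

  p = 3
  (f (p)) = f(3,) = 1
  (k (f (p))) = k(1,) = 3


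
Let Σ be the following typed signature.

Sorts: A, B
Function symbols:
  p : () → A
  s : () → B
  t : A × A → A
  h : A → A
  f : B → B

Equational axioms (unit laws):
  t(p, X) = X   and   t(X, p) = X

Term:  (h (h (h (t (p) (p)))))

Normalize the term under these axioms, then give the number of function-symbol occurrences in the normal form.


1. (h (h (h (t (p) (p)))))  →  (h (h (h (p))))
normal form: (h (h (h (p))))

size = 4


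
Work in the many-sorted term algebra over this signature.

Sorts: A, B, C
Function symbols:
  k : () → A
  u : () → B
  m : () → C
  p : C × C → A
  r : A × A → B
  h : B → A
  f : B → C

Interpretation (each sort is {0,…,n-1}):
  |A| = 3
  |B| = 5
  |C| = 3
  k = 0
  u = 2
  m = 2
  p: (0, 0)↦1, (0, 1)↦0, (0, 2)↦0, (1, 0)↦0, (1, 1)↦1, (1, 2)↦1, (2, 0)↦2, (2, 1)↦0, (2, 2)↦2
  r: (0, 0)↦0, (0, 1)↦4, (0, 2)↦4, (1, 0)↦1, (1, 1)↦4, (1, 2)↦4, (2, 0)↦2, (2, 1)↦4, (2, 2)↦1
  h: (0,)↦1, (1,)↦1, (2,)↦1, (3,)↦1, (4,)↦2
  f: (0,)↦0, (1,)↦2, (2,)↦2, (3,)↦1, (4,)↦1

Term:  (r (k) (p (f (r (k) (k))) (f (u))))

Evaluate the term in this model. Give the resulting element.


  k = 0
  k = 0
  k = 0
  (r (k) (k)) = r(0, 0) = 0
  (f (r (k) (k))) = f(0,) = 0
  u = 2
  (f (u)) = f(2,) = 2
  (p (f (r (k) (k))) (f (u))) = p(0, 2) = 0
  (r (k) (p (f (r (k) (k))) (f (u)))) = r(0, 0) = 0

value = 0


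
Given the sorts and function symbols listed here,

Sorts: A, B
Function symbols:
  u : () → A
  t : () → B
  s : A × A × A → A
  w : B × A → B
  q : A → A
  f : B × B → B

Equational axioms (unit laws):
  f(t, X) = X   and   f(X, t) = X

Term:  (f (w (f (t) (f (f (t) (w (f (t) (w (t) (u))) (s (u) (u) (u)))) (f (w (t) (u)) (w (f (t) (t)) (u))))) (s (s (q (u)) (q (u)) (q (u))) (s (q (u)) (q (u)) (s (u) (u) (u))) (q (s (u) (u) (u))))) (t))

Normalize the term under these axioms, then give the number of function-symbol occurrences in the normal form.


size = 39

1. (f (w (f (t) (f (f (t) (w (f (t) (w (t) (u))) (s (u) (u) (u)))) (f (w (t) (u)) (w (f (t) (t)) (u))))) (s (s (q (u)) (q (u)) (q (u))) (s (q (u)) (q (u)) (s (u) (u) (u))) (q (s (u) (u) (u))))) (t))  →  (w (f (t) (f (f (t) (w (f (t) (w (t) (u))) (s (u) (u) (u)))) (f (w (t) (u)) (w (f (t) (t)) (u))))) (s (s (q (u)) (q (u)) (q (u))) (s (q (u)) (q (u)) (s (u) (u) (u))) (q (s (u) (u) (u)))))
2. (w (f (t) (f (f (t) (w (f (t) (w (t) (u))) (s (u) (u) (u)))) (f (w (t) (u)) (w (f (t) (t)) (u))))) (s (s (q (u)) (q (u)) (q (u))) (s (q (u)) (q (u)) (s (u) (u) (u))) (q (s (u) (u) (u)))))  →  (w (f (f (t) (w (f (t) (w (t) (u))) (s (u) (u) (u)))) (f (w (t) (u)) (w (f (t) (t)) (u)))) (s (s (q (u)) (q (u)) (q (u))) (s (q (u)) (q (u)) (s (u) (u) (u))) (q (s (u) (u) (u)))))
3. (w (f (f (t) (w (f (t) (w (t) (u))) (s (u) (u) (u)))) (f (w (t) (u)) (w (f (t) (t)) (u)))) (s (s (q (u)) (q (u)) (q (u))) (s (q (u)) (q (u)) (s (u) (u) (u))) (q (s (u) (u) (u)))))  →  (w (f (w (f (t) (w (t) (u))) (s (u) (u) (u))) (f (w (t) (u)) (w (f (t) (t)) (u)))) (s (s (q (u)) (q (u)) (q (u))) (s (q (u)) (q (u)) (s (u) (u) (u))) (q (s (u) (u) (u)))))
4. (w (f (w (f (t) (w (t) (u))) (s (u) (u) (u))) (f (w (t) (u)) (w (f (t) (t)) (u)))) (s (s (q (u)) (q (u)) (q (u))) (s (q (u)) (q (u)) (s (u) (u) (u))) (q (s (u) (u) (u)))))  →  (w (f (w (w (t) (u)) (s (u) (u) (u))) (f (w (t) (u)) (w (f (t) (t)) (u)))) (s (s (q (u)) (q (u)) (q (u))) (s (q (u)) (q (u)) (s (u) (u) (u))) (q (s (u) (u) (u)))))
5. (w (f (w (w (t) (u)) (s (u) (u) (u))) (f (w (t) (u)) (w (f (t) (t)) (u)))) (s (s (q (u)) (q (u)) (q (u))) (s (q (u)) (q (u)) (s (u) (u) (u))) (q (s (u) (u) (u)))))  →  (w (f (w (w (t) (u)) (s (u) (u) (u))) (f (w (t) (u)) (w (t) (u)))) (s (s (q (u)) (q (u)) (q (u))) (s (q (u)) (q (u)) (s (u) (u) (u))) (q (s (u) (u) (u)))))
normal form: (w (f (w (w (t) (u)) (s (u) (u) (u))) (f (w (t) (u)) (w (t) (u)))) (s (s (q (u)) (q (u)) (q (u))) (s (q (u)) (q (u)) (s (u) (u) (u))) (q (s (u) (u) (u)))))


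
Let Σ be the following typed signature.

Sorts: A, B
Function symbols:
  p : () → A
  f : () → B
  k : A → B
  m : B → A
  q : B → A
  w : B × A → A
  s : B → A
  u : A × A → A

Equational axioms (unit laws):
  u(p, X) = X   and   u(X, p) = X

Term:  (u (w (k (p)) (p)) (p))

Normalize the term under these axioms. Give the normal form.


1. (u (w (k (p)) (p)) (p))  →  (w (k (p)) (p))

normal form = (w (k (p)) (p))


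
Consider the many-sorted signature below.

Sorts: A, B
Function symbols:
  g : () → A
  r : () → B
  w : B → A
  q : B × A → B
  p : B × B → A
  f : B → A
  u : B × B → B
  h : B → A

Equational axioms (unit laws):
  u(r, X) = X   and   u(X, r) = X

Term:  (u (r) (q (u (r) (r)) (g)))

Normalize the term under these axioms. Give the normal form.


1. (u (r) (q (u (r) (r)) (g)))  →  (q (u (r) (r)) (g))
2. (q (u (r) (r)) (g))  →  (q (r) (g))

normal form = (q (r) (g))


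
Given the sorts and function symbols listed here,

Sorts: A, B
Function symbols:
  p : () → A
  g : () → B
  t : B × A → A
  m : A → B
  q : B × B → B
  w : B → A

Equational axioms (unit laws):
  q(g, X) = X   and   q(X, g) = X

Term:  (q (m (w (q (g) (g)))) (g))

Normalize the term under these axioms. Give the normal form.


1. (q (m (w (q (g) (g)))) (g))  →  (m (w (q (g) (g))))
2. (m (w (q (g) (g))))  →  (m (w (g)))

normal form = (m (w (g)))


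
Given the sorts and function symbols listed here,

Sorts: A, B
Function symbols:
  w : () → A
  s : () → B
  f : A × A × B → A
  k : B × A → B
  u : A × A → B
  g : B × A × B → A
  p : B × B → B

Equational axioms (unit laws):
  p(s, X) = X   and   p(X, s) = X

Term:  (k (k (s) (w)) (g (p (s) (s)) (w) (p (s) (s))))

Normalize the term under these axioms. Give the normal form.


1. (k (k (s) (w)) (g (p (s) (s)) (w) (p (s) (s))))  →  (k (k (s) (w)) (g (s) (w) (p (s) (s))))
2. (k (k (s) (w)) (g (s) (w) (p (s) (s))))  →  (k (k (s) (w)) (g (s) (w) (s)))

normal form = (k (k (s) (w)) (g (s) (w) (s)))


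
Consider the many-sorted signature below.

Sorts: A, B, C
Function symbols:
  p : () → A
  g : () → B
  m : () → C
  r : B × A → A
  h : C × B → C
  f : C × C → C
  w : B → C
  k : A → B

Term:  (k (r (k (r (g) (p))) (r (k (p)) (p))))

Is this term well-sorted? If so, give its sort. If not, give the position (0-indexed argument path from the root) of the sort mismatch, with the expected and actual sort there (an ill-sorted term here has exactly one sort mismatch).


        (g) : B
        (p) : A
      (r (g) (p)) : A
    (k (r (g) (p))) : B
        (p) : A
      (k (p)) : B
      (p) : A
    (r (k (p)) (p)) : A
  (r (k (r (g) (p))) (r (k (p)) (p))) : A
(k (r (k (r (g) (p))) (r (k (p)) (p)))) : B

well-sorted; sort = B


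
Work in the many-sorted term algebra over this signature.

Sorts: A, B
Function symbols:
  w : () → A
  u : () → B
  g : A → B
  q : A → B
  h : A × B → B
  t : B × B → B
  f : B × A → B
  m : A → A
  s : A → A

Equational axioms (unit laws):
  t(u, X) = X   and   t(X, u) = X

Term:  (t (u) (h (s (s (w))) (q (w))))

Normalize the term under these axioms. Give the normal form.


1. (t (u) (h (s (s (w))) (q (w))))  →  (h (s (s (w))) (q (w)))

normal form = (h (s (s (w))) (q (w)))


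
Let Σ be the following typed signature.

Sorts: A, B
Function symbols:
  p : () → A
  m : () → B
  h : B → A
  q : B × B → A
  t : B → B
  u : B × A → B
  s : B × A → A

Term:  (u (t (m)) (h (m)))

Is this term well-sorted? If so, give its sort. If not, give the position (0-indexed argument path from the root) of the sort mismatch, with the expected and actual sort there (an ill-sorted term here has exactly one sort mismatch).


well-sorted; sort = B

    (m) : B
  (t (m)) : B
    (m) : B
  (h (m)) : A
(u (t (m)) (h (m))) : B


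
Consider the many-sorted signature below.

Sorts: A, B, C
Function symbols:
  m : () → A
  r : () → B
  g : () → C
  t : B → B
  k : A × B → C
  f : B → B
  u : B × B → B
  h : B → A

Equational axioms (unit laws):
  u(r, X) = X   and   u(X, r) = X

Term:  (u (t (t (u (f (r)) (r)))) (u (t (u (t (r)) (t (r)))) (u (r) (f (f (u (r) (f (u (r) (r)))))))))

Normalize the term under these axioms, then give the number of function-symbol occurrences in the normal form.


1. (u (t (t (u (f (r)) (r)))) (u (t (u (t (r)) (t (r)))) (u (r) (f (f (u (r) (f (u (r) (r)))))))))  →  (u (t (t (f (r)))) (u (t (u (t (r)) (t (r)))) (u (r) (f (f (u (r) (f (u (r) (r)))))))))
2. (u (t (t (f (r)))) (u (t (u (t (r)) (t (r)))) (u (r) (f (f (u (r) (f (u (r) (r)))))))))  →  (u (t (t (f (r)))) (u (t (u (t (r)) (t (r)))) (f (f (u (r) (f (u (r) (r))))))))
3. (u (t (t (f (r)))) (u (t (u (t (r)) (t (r)))) (f (f (u (r) (f (u (r) (r))))))))  →  (u (t (t (f (r)))) (u (t (u (t (r)) (t (r)))) (f (f (f (u (r) (r)))))))
4. (u (t (t (f (r)))) (u (t (u (t (r)) (t (r)))) (f (f (f (u (r) (r)))))))  →  (u (t (t (f (r)))) (u (t (u (t (r)) (t (r)))) (f (f (f (r))))))
normal form: (u (t (t (f (r)))) (u (t (u (t (r)) (t (r)))) (f (f (f (r))))))

size = 16


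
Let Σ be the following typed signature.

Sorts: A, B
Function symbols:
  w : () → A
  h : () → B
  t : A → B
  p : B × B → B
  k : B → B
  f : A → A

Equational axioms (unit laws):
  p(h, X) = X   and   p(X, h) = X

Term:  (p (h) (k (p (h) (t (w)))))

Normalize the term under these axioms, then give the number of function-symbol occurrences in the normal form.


size = 3

1. (p (h) (k (p (h) (t (w)))))  →  (k (p (h) (t (w))))
2. (k (p (h) (t (w))))  →  (k (t (w)))
normal form: (k (t (w)))


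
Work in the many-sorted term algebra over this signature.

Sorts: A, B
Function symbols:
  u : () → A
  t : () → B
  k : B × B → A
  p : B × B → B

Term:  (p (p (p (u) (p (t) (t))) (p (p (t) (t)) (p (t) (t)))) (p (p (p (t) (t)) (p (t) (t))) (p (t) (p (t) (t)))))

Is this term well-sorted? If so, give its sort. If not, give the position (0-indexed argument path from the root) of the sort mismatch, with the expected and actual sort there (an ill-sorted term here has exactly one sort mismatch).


ill-sorted at position [0, 0, 0]: expected B, got A

      (u) : A
        (t) : B
        (t) : B
      (p (t) (t)) : B
    (p (u) (p (t) (t))) : ✗ arg 0 at [0, 0, 0] has sort A, expected B
        (t) : B
        (t) : B
      (p (t) (t)) : B
        (t) : B
        (t) : B
      (p (t) (t)) : B
    (p (p (t) (t)) (p (t) (t))) : B
        (t) : B
        (t) : B
      (p (t) (t)) : B
        (t) : B
        (t) : B
      (p (t) (t)) : B
    (p (p (t) (t)) (p (t) (t))) : B
      (t) : B
        (t) : B
        (t) : B
      (p (t) (t)) : B
    (p (t) (p (t) (t))) : B
  (p (p (p (t) (t)) (p (t) (t))) (p (t) (p (t) (t)))) : B


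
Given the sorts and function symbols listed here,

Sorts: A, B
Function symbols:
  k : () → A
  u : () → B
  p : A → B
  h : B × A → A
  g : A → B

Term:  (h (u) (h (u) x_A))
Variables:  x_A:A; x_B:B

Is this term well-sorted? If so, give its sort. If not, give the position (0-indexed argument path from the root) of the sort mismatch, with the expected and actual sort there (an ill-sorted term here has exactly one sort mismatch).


well-sorted; sort = A

  (u) : B
    (u) : B
    x_A : A
  (h (u) x_A) : A
(h (u) (h (u) x_A)) : A


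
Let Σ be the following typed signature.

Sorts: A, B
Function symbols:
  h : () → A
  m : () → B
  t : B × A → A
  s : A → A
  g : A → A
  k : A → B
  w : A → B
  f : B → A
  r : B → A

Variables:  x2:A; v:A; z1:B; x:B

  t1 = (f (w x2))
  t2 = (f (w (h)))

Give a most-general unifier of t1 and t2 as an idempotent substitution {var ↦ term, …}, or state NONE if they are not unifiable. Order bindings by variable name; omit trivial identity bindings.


{x2 ↦ (h)}


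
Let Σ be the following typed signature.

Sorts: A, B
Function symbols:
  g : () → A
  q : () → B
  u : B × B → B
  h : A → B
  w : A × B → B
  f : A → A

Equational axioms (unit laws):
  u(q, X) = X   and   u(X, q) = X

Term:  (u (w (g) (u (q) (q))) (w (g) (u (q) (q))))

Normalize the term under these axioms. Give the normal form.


normal form = (u (w (g) (q)) (w (g) (q)))

1. (u (w (g) (u (q) (q))) (w (g) (u (q) (q))))  →  (u (w (g) (q)) (w (g) (u (q) (q))))
2. (u (w (g) (q)) (w (g) (u (q) (q))))  →  (u (w (g) (q)) (w (g) (q)))


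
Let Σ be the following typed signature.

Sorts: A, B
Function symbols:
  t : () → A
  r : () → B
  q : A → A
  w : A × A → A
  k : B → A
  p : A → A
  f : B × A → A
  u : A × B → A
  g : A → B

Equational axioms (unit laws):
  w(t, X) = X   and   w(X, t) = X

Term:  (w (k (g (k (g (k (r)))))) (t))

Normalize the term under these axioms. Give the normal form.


normal form = (k (g (k (g (k (r))))))

1. (w (k (g (k (g (k (r)))))) (t))  →  (k (g (k (g (k (r))))))


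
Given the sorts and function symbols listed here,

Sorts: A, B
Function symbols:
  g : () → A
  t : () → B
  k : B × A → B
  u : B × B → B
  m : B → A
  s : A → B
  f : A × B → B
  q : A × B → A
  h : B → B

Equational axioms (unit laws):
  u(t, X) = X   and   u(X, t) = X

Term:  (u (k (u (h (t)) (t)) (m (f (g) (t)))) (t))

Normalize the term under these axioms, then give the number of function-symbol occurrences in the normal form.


1. (u (k (u (h (t)) (t)) (m (f (g) (t)))) (t))  →  (k (u (h (t)) (t)) (m (f (g) (t))))
2. (k (u (h (t)) (t)) (m (f (g) (t))))  →  (k (h (t)) (m (f (g) (t))))
normal form: (k (h (t)) (m (f (g) (t))))

size = 7


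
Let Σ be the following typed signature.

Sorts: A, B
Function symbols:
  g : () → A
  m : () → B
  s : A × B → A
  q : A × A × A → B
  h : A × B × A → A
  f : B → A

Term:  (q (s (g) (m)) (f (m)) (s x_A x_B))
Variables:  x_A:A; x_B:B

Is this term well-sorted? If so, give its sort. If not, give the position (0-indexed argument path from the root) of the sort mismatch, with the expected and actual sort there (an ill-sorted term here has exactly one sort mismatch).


well-sorted; sort = B

    (g) : A
    (m) : B
  (s (g) (m)) : A
    (m) : B
  (f (m)) : A
    x_A : A
    x_B : B
  (s x_A x_B) : A
(q (s (g) (m)) (f (m)) (s x_A x_B)) : B


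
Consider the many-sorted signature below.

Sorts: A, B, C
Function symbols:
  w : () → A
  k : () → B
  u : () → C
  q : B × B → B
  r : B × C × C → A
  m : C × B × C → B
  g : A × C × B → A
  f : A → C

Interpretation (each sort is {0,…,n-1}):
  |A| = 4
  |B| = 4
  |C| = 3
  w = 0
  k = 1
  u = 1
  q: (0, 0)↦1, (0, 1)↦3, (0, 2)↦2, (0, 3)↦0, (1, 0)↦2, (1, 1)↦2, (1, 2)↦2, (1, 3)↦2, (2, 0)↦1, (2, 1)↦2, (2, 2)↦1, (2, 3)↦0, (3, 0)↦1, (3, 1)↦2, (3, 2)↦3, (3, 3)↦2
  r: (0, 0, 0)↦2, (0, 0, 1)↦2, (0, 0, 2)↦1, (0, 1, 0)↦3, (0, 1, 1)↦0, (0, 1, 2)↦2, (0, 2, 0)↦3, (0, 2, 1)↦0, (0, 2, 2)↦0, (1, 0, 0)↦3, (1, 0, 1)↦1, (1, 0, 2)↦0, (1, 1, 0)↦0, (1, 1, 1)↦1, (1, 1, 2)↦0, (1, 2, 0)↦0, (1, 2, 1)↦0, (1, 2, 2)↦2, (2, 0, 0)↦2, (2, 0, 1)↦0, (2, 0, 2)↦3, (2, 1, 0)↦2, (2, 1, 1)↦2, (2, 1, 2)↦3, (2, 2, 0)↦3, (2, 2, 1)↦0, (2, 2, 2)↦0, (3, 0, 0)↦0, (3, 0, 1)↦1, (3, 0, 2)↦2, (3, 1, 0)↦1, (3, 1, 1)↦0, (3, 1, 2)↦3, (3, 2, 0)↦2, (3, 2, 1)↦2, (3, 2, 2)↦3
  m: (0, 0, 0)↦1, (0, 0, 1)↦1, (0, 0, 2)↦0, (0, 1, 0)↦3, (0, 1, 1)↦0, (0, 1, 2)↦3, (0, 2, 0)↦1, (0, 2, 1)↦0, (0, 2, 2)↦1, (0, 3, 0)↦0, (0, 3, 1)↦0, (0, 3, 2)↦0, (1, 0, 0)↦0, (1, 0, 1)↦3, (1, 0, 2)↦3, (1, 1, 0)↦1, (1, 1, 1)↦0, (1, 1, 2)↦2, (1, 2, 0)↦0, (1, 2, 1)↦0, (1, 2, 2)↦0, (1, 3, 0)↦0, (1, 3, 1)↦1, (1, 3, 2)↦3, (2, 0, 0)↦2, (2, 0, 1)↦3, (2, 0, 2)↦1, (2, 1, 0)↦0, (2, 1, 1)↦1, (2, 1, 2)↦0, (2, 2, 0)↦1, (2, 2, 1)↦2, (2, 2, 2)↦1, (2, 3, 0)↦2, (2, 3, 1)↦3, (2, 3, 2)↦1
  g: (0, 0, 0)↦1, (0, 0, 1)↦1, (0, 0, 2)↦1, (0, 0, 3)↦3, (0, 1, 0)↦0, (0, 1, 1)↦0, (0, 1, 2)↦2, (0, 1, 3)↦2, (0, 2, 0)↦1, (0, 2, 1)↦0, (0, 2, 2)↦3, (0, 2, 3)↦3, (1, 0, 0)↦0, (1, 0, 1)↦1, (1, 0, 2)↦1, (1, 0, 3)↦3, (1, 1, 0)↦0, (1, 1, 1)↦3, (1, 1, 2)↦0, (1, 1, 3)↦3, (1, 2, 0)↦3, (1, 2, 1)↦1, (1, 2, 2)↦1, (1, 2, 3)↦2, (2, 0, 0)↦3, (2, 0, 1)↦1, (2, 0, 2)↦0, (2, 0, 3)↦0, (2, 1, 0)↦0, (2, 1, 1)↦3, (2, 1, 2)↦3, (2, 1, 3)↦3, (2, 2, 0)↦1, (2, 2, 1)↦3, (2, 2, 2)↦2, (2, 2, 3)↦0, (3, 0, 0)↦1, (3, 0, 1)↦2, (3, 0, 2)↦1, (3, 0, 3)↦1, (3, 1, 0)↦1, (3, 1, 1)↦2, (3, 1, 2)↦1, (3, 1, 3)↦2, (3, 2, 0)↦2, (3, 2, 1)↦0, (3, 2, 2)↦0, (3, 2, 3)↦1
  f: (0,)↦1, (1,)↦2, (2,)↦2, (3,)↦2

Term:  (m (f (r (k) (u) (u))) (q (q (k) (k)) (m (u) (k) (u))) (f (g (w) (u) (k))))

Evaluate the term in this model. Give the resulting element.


value = 1

  k = 1
  u = 1
  u = 1
  (r (k) (u) (u)) = r(1, 1, 1) = 1
  (f (r (k) (u) (u))) = f(1,) = 2
  k = 1
  k = 1
  (q (k) (k)) = q(1, 1) = 2
  u = 1
  k = 1
  u = 1
  (m (u) (k) (u)) = m(1, 1, 1) = 0
  (q (q (k) (k)) (m (u) (k) (u))) = q(2, 0) = 1
  w = 0
  u = 1
  k = 1
  (g (w) (u) (k)) = g(0, 1, 1) = 0
  (f (g (w) (u) (k))) = f(0,) = 1
  (m (f (r (k) (u) (u))) (q (q (k) (k)) (m (u) (k) (u))) (f (g (w) (u) (k)))) = m(2, 1, 1) = 1


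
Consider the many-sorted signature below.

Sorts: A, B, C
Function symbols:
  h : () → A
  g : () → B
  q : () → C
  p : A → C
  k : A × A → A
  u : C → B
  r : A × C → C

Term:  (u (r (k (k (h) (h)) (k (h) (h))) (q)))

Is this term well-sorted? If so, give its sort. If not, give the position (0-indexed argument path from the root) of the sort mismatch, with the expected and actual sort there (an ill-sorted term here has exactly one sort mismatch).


        (h) : A
        (h) : A
      (k (h) (h)) : A
        (h) : A
        (h) : A
      (k (h) (h)) : A
    (k (k (h) (h)) (k (h) (h))) : A
    (q) : C
  (r (k (k (h) (h)) (k (h) (h))) (q)) : C
(u (r (k (k (h) (h)) (k (h) (h))) (q))) : B

well-sorted; sort = B


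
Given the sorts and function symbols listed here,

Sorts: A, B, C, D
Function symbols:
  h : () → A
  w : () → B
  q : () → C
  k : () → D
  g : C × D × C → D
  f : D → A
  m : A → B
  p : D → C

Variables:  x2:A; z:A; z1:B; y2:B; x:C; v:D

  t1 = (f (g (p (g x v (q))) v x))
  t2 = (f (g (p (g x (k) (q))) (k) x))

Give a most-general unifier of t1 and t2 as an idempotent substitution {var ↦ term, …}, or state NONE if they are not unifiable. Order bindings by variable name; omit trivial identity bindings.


{v ↦ (k)}


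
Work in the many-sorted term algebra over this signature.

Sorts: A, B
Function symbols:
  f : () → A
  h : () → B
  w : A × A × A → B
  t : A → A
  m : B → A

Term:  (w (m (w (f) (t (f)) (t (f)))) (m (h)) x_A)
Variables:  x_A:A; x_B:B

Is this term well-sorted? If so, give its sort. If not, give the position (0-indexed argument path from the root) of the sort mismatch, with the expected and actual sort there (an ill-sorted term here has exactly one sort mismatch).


well-sorted; sort = B

      (f) : A
        (f) : A
      (t (f)) : A
        (f) : A
      (t (f)) : A
    (w (f) (t (f)) (t (f))) : B
  (m (w (f) (t (f)) (t (f)))) : A
    (h) : B
  (m (h)) : A
  x_A : A
(w (m (w (f) (t (f)) (t (f)))) (m (h)) x_A) : B


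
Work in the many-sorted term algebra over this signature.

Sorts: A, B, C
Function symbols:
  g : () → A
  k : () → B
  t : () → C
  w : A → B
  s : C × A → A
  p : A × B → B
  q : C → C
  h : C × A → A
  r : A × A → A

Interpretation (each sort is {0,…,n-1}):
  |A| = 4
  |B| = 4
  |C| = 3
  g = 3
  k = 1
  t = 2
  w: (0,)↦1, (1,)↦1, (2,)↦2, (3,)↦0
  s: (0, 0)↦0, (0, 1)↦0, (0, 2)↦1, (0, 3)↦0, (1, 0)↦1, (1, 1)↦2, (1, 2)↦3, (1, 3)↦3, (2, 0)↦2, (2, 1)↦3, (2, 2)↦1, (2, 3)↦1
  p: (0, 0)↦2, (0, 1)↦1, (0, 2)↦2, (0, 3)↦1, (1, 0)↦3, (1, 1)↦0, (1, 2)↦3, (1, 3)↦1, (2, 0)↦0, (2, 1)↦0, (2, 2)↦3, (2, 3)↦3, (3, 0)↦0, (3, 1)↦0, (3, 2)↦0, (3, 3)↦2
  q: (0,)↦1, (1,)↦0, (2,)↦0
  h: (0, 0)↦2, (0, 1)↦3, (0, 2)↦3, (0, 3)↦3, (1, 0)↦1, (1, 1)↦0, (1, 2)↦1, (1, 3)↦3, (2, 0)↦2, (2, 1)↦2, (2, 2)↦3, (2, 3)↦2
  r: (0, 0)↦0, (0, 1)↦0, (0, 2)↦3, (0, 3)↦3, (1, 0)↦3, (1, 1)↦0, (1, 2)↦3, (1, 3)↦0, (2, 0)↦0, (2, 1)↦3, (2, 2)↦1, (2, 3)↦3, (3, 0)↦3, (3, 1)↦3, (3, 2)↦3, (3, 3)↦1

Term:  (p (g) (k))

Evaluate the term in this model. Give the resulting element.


value = 0

  g = 3
  k = 1
  (p (g) (k)) = p(3, 1) = 0


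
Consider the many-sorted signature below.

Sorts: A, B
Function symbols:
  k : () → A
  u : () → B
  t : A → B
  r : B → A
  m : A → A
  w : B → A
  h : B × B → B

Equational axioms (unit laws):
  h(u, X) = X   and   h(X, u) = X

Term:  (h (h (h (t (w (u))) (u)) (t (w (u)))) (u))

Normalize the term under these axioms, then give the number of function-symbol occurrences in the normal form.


size = 7

1. (h (h (h (t (w (u))) (u)) (t (w (u)))) (u))  →  (h (h (t (w (u))) (u)) (t (w (u))))
2. (h (h (t (w (u))) (u)) (t (w (u))))  →  (h (t (w (u))) (t (w (u))))
normal form: (h (t (w (u))) (t (w (u))))


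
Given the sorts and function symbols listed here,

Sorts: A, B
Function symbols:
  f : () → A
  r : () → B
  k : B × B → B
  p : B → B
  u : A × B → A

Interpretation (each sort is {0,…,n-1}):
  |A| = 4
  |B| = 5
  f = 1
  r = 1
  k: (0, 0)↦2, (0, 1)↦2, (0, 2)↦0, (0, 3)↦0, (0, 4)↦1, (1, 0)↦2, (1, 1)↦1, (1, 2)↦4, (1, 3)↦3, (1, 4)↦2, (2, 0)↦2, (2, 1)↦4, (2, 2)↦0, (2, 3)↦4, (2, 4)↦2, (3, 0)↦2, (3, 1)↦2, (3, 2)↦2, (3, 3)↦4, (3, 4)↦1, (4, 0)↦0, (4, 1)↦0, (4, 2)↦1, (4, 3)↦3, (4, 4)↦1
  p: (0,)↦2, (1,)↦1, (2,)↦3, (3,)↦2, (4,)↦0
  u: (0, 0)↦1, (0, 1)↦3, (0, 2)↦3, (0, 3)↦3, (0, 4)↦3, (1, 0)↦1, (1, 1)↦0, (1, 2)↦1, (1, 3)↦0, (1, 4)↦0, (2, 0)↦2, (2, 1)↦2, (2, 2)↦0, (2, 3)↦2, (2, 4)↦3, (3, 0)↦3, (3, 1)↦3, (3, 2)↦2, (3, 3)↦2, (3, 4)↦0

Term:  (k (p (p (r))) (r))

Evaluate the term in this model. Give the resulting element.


value = 1

  r = 1
  (p (r)) = p(1,) = 1
  (p (p (r))) = p(1,) = 1
  r = 1
  (k (p (p (r))) (r)) = k(1, 1) = 1


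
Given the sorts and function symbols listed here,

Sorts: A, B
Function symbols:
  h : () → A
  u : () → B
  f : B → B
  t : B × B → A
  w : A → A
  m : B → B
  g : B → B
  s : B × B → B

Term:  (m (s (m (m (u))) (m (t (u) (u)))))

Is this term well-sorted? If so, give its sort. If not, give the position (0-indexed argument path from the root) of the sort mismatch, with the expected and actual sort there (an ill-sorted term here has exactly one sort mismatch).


        (u) : B
      (m (u)) : B
    (m (m (u))) : B
        (u) : B
        (u) : B
      (t (u) (u)) : A
    (m (t (u) (u))) : ✗ arg 0 at [0, 1, 0] has sort A, expected B

ill-sorted at position [0, 1, 0]: expected B, got A


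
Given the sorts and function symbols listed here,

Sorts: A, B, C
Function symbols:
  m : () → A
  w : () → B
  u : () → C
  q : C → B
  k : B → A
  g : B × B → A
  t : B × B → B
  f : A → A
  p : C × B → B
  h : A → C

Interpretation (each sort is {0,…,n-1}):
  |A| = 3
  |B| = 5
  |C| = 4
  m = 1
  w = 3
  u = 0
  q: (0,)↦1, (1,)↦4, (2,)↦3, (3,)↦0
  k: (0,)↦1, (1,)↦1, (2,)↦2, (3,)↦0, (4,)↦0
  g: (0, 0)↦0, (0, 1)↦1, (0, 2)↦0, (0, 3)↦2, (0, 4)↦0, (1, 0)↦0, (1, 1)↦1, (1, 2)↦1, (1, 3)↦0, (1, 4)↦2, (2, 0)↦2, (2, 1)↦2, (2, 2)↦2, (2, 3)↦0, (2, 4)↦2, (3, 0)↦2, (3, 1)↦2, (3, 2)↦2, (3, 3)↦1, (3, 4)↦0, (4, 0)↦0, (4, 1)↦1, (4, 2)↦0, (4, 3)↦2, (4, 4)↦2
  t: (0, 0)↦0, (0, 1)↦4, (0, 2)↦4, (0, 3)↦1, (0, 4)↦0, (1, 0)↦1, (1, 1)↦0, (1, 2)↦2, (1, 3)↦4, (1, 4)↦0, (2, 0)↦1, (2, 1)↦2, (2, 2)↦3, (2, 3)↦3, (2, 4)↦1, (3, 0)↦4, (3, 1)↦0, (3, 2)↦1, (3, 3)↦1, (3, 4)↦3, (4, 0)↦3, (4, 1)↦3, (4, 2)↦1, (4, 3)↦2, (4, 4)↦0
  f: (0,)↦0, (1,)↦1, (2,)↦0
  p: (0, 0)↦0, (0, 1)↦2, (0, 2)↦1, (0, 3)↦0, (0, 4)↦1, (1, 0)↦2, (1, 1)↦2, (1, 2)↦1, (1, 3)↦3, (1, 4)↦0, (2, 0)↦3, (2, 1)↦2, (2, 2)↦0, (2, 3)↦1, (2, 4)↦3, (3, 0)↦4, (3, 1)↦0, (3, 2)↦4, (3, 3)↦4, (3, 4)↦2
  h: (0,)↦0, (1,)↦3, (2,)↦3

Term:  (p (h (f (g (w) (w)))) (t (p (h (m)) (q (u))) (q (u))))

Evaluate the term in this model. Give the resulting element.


  w = 3
  w = 3
  (g (w) (w)) = g(3, 3) = 1
  (f (g (w) (w))) = f(1,) = 1
  (h (f (g (w) (w)))) = h(1,) = 3
  m = 1
  (h (m)) = h(1,) = 3
  u = 0
  (q (u)) = q(0,) = 1
  (p (h (m)) (q (u))) = p(3, 1) = 0
  u = 0
  (q (u)) = q(0,) = 1
  (t (p (h (m)) (q (u))) (q (u))) = t(0, 1) = 4
  (p (h (f (g (w) (w)))) (t (p (h (m)) (q (u))) (q (u)))) = p(3, 4) = 2

value = 2


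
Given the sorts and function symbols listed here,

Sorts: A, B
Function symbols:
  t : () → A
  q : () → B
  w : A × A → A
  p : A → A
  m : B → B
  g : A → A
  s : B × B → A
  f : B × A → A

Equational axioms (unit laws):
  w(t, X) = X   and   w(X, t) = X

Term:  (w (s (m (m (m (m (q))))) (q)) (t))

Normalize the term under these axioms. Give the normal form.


1. (w (s (m (m (m (m (q))))) (q)) (t))  →  (s (m (m (m (m (q))))) (q))

normal form = (s (m (m (m (m (q))))) (q))


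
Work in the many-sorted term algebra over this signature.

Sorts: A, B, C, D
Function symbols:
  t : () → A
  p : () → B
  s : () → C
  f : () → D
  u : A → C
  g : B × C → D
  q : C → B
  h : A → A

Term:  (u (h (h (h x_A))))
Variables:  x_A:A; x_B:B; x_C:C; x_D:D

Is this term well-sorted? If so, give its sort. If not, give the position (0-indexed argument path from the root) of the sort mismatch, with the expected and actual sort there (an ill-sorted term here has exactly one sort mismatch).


well-sorted; sort = C

        x_A : A
      (h x_A) : A
    (h (h x_A)) : A
  (h (h (h x_A))) : A
(u (h (h (h x_A)))) : C


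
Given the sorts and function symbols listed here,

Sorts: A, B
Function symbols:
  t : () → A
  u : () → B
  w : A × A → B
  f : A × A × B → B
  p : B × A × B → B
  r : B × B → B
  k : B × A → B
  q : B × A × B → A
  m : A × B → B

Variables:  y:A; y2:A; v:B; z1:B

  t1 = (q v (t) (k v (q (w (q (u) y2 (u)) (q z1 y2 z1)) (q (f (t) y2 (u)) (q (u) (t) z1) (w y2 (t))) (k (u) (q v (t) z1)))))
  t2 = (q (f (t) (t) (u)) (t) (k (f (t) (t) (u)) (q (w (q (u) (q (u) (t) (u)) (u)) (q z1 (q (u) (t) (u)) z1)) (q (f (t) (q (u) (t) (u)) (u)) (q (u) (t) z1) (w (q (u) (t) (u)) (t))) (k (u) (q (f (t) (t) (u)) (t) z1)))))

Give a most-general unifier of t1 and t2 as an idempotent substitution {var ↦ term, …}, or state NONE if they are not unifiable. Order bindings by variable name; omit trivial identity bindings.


{v ↦ (f (t) (t) (u)), y2 ↦ (q (u) (t) (u))}


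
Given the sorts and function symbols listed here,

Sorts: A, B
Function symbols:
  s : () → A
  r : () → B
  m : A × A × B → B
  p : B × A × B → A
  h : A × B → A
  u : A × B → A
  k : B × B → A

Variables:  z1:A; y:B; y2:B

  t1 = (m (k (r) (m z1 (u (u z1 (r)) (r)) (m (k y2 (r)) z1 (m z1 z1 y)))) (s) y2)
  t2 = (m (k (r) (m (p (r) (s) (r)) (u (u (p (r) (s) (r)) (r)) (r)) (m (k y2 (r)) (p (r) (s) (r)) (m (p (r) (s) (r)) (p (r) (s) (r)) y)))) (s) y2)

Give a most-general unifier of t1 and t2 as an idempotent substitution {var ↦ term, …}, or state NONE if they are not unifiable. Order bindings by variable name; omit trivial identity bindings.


{z1 ↦ (p (r) (s) (r))}


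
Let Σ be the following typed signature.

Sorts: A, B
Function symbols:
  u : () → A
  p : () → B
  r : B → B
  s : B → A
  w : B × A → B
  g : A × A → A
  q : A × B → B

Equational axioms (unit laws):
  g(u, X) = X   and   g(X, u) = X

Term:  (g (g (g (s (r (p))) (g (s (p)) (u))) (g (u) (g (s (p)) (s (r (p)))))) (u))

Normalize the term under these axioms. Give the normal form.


1. (g (g (g (s (r (p))) (g (s (p)) (u))) (g (u) (g (s (p)) (s (r (p)))))) (u))  →  (g (g (s (r (p))) (g (s (p)) (u))) (g (u) (g (s (p)) (s (r (p))))))
2. (g (g (s (r (p))) (g (s (p)) (u))) (g (u) (g (s (p)) (s (r (p))))))  →  (g (g (s (r (p))) (s (p))) (g (u) (g (s (p)) (s (r (p))))))
3. (g (g (s (r (p))) (s (p))) (g (u) (g (s (p)) (s (r (p))))))  →  (g (g (s (r (p))) (s (p))) (g (s (p)) (s (r (p)))))

normal form = (g (g (s (r (p))) (s (p))) (g (s (p)) (s (r (p)))))


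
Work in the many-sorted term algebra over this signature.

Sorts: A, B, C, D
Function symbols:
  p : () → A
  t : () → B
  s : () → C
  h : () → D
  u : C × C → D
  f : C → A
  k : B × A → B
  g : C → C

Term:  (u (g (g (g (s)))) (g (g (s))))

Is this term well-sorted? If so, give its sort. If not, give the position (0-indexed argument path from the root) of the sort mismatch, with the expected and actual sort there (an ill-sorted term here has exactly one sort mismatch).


well-sorted; sort = D

        (s) : C
      (g (s)) : C
    (g (g (s))) : C
  (g (g (g (s)))) : C
      (s) : C
    (g (s)) : C
  (g (g (s))) : C
(u (g (g (g (s)))) (g (g (s)))) : D


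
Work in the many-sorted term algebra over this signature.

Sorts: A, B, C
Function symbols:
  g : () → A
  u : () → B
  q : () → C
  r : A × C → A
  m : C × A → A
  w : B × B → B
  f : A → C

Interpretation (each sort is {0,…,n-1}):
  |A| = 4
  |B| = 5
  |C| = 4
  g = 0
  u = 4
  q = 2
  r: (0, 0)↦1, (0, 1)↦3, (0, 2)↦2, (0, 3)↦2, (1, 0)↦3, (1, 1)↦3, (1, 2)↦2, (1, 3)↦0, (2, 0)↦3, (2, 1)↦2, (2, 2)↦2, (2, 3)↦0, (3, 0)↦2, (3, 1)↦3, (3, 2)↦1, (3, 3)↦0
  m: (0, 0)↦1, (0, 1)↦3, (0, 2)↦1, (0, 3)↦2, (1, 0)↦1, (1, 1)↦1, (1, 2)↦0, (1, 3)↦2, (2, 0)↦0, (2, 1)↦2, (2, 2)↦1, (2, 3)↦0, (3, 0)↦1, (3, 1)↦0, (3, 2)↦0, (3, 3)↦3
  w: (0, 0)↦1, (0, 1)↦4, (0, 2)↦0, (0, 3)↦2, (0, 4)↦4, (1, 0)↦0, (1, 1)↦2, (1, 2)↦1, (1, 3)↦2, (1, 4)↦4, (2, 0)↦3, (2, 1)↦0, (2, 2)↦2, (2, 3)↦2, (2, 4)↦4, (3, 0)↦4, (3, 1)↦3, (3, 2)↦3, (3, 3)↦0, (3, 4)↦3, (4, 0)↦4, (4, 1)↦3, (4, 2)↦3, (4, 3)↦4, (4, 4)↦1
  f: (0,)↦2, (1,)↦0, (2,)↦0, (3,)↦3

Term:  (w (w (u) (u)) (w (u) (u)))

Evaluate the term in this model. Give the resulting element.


  u = 4
  u = 4
  (w (u) (u)) = w(4, 4) = 1
  u = 4
  u = 4
  (w (u) (u)) = w(4, 4) = 1
  (w (w (u) (u)) (w (u) (u))) = w(1, 1) = 2

value = 2


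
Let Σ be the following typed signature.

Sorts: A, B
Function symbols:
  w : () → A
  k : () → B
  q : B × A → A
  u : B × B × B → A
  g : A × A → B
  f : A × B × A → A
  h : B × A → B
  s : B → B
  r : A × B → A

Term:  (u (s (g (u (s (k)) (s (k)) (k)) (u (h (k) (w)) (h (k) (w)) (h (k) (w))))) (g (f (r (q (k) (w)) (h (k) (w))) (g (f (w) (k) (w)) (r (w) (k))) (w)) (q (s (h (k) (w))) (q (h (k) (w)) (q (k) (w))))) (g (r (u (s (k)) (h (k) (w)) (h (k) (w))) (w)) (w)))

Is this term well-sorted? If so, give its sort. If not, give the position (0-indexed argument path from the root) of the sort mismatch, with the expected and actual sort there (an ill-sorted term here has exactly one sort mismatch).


          (k) : B
        (s (k)) : B
          (k) : B
        (s (k)) : B
        (k) : B
      (u (s (k)) (s (k)) (k)) : A
          (k) : B
          (w) : A
        (h (k) (w)) : B
          (k) : B
          (w) : A
        (h (k) (w)) : B
          (k) : B
          (w) : A
        (h (k) (w)) : B
      (u (h (k) (w)) (h (k) (w)) (h (k) (w))) : A
    (g (u (s (k)) (s (k)) (k)) (u (h (k) (w)) (h (k) (w)) (h (k) (w)))) : B
  (s (g (u (s (k)) (s (k)) (k)) (u (h (k) (w)) (h (k) (w)) (h (k) (w))))) : B
          (k) : B
          (w) : A
        (q (k) (w)) : A
          (k) : B
          (w) : A
        (h (k) (w)) : B
      (r (q (k) (w)) (h (k) (w))) : A
          (w) : A
          (k) : B
          (w) : A
        (f (w) (k) (w)) : A
          (w) : A
          (k) : B
        (r (w) (k)) : A
      (g (f (w) (k) (w)) (r (w) (k))) : B
      (w) : A
    (f (r (q (k) (w)) (h (k) (w))) (g (f (w) (k) (w)) (r (w) (k))) (w)) : A
          (k) : B
          (w) : A
        (h (k) (w)) : B
      (s (h (k) (w))) : B
          (k) : B
          (w) : A
        (h (k) (w)) : B
          (k) : B
          (w) : A
        (q (k) (w)) : A
      (q (h (k) (w)) (q (k) (w))) : A
    (q (s (h (k) (w))) (q (h (k) (w)) (q (k) (w)))) : A
  (g (f (r (q (k) (w)) (h (k) (w))) (g (f (w) (k) (w)) (r (w) (k))) (w)) (q (s (h (k) (w))) (q (h (k) (w)) (q (k) (w))))) : B
          (k) : B
        (s (k)) : B
          (k) : B
          (w) : A
        (h (k) (w)) : B
          (k) : B
          (w) : A
        (h (k) (w)) : B
      (u (s (k)) (h (k) (w)) (h (k) (w))) : A
      (w) : A
    (r (u (s (k)) (h (k) (w)) (h (k) (w))) (w)) : ✗ arg 1 at [2, 0, 1] has sort A, expected B
    (w) : A

ill-sorted at position [2, 0, 1]: expected B, got A


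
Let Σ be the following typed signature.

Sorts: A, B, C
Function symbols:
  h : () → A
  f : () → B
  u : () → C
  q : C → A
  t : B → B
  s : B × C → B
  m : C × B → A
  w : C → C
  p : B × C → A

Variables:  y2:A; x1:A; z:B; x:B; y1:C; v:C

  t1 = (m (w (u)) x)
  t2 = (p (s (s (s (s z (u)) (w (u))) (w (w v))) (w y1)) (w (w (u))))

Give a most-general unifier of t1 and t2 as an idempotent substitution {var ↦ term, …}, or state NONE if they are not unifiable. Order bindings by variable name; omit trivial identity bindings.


NONE (not unifiable)

head clash or occurs-check failure — not unifiable


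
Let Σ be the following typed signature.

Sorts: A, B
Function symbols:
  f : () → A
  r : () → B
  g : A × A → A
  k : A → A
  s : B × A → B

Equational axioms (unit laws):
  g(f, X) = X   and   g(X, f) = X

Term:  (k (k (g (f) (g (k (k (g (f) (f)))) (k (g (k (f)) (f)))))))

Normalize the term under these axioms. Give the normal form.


normal form = (k (k (g (k (k (f))) (k (k (f))))))

1. (k (k (g (f) (g (k (k (g (f) (f)))) (k (g (k (f)) (f)))))))  →  (k (k (g (k (k (g (f) (f)))) (k (g (k (f)) (f))))))
2. (k (k (g (k (k (g (f) (f)))) (k (g (k (f)) (f))))))  →  (k (k (g (k (k (f))) (k (g (k (f)) (f))))))
3. (k (k (g (k (k (f))) (k (g (k (f)) (f))))))  →  (k (k (g (k (k (f))) (k (k (f))))))


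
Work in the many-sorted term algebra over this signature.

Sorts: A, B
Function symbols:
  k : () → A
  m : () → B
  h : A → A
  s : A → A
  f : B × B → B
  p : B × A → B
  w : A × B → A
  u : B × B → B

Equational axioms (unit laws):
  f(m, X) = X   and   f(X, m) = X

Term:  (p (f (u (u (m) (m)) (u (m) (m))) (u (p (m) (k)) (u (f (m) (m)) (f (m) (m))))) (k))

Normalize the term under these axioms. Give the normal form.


1. (p (f (u (u (m) (m)) (u (m) (m))) (u (p (m) (k)) (u (f (m) (m)) (f (m) (m))))) (k))  →  (p (f (u (u (m) (m)) (u (m) (m))) (u (p (m) (k)) (u (m) (f (m) (m))))) (k))
2. (p (f (u (u (m) (m)) (u (m) (m))) (u (p (m) (k)) (u (m) (f (m) (m))))) (k))  →  (p (f (u (u (m) (m)) (u (m) (m))) (u (p (m) (k)) (u (m) (m)))) (k))

normal form = (p (f (u (u (m) (m)) (u (m) (m))) (u (p (m) (k)) (u (m) (m)))) (k))


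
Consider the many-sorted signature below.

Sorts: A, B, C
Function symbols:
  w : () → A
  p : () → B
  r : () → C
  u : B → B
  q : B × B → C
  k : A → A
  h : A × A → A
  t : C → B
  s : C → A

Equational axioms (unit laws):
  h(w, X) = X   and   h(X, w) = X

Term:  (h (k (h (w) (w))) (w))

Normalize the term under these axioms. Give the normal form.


1. (h (k (h (w) (w))) (w))  →  (k (h (w) (w)))
2. (k (h (w) (w)))  →  (k (w))

normal form = (k (w))


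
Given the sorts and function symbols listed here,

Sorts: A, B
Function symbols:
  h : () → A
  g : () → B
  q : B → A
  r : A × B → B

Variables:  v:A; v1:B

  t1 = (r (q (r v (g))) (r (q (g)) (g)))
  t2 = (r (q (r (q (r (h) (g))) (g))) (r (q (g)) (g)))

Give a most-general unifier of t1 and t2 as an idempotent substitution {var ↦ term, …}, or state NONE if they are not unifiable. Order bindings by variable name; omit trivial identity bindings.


{v ↦ (q (r (h) (g)))}


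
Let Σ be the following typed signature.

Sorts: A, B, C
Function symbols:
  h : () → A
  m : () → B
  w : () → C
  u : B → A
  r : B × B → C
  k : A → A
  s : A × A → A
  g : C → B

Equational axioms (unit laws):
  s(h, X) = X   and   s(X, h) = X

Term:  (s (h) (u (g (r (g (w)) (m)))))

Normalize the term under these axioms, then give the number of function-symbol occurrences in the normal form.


1. (s (h) (u (g (r (g (w)) (m)))))  →  (u (g (r (g (w)) (m))))
normal form: (u (g (r (g (w)) (m))))

size = 6


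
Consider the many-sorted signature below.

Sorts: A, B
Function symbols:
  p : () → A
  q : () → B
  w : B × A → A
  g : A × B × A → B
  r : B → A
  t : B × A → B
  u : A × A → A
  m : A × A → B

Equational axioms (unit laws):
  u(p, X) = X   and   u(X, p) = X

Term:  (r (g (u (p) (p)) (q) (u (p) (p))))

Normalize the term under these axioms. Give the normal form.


1. (r (g (u (p) (p)) (q) (u (p) (p))))  →  (r (g (p) (q) (u (p) (p))))
2. (r (g (p) (q) (u (p) (p))))  →  (r (g (p) (q) (p)))

normal form = (r (g (p) (q) (p)))


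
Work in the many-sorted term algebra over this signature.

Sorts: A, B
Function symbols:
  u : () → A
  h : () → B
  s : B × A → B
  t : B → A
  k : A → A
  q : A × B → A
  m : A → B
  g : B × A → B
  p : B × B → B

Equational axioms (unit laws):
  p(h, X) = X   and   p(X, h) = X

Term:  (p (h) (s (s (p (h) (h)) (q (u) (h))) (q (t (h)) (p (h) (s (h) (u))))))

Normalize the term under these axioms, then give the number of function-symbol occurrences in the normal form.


1. (p (h) (s (s (p (h) (h)) (q (u) (h))) (q (t (h)) (p (h) (s (h) (u))))))  →  (s (s (p (h) (h)) (q (u) (h))) (q (t (h)) (p (h) (s (h) (u)))))
2. (s (s (p (h) (h)) (q (u) (h))) (q (t (h)) (p (h) (s (h) (u)))))  →  (s (s (h) (q (u) (h))) (q (t (h)) (p (h) (s (h) (u)))))
3. (s (s (h) (q (u) (h))) (q (t (h)) (p (h) (s (h) (u)))))  →  (s (s (h) (q (u) (h))) (q (t (h)) (s (h) (u))))
normal form: (s (s (h) (q (u) (h))) (q (t (h)) (s (h) (u))))

size = 12


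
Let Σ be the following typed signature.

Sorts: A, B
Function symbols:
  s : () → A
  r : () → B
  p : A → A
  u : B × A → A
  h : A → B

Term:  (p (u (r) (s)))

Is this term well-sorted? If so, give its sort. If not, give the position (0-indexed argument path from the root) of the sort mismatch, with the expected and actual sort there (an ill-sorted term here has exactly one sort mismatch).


    (r) : B
    (s) : A
  (u (r) (s)) : A
(p (u (r) (s))) : A

well-sorted; sort = A


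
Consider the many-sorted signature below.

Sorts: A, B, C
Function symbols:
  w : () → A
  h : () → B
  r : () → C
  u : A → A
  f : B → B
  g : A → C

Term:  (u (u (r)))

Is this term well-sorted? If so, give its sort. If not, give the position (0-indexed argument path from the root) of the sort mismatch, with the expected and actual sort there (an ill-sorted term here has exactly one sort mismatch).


    (r) : C
  (u (r)) : ✗ arg 0 at [0, 0] has sort C, expected A

ill-sorted at position [0, 0]: expected A, got C


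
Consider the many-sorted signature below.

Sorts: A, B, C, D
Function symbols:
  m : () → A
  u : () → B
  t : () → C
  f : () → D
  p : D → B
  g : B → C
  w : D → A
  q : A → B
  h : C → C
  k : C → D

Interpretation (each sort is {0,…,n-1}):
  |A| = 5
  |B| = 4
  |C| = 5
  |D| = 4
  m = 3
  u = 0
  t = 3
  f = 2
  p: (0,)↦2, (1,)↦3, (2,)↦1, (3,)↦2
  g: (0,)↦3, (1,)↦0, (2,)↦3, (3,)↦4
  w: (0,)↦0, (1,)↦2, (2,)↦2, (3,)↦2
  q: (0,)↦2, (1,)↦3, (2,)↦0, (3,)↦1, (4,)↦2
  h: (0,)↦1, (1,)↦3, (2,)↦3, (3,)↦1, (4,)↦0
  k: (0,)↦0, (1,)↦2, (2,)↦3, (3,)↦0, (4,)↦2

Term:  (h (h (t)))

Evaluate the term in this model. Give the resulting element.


  t = 3
  (h (t)) = h(3,) = 1
  (h (h (t))) = h(1,) = 3

value = 3
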